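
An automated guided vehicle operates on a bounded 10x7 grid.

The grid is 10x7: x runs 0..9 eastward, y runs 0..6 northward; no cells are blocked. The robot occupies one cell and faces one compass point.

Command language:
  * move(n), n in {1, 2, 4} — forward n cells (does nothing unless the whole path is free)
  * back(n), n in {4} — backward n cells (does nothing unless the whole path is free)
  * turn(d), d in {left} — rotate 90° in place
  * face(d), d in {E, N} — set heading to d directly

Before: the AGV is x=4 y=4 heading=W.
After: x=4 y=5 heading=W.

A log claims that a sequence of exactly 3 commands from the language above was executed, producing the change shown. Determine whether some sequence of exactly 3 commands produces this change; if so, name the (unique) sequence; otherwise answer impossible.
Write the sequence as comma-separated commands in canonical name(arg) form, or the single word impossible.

key: heading stays W — rotations cancel among the 3 commands
from: x=4 y=4 heading=W
[1] after face(N): x=4 y=4 heading=N
[2] after move(1): x=4 y=5 heading=N
[3] after turn(left): x=4 y=5 heading=W
uniquely the one of 343 3-step routes that fits.

face(N), move(1), turn(left)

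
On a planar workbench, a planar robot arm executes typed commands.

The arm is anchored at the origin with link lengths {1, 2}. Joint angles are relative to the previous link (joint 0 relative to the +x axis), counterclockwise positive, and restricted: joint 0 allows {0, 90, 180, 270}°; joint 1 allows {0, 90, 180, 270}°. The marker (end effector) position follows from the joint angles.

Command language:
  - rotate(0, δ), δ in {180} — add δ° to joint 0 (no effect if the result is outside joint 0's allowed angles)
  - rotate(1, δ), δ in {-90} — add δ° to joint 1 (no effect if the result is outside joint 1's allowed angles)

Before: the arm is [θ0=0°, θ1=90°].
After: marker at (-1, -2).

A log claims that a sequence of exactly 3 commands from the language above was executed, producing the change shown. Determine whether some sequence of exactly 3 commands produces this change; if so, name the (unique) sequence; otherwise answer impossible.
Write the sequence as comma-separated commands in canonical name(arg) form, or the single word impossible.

from: [θ0=0°, θ1=90°]
1. rotate(0, 180) → [θ0=180°, θ1=90°]
2. rotate(0, 180) → [θ0=0°, θ1=90°]
3. rotate(0, 180) → [θ0=180°, θ1=90°]
all 8 alternatives checked — unique.

rotate(0, 180), rotate(0, 180), rotate(0, 180)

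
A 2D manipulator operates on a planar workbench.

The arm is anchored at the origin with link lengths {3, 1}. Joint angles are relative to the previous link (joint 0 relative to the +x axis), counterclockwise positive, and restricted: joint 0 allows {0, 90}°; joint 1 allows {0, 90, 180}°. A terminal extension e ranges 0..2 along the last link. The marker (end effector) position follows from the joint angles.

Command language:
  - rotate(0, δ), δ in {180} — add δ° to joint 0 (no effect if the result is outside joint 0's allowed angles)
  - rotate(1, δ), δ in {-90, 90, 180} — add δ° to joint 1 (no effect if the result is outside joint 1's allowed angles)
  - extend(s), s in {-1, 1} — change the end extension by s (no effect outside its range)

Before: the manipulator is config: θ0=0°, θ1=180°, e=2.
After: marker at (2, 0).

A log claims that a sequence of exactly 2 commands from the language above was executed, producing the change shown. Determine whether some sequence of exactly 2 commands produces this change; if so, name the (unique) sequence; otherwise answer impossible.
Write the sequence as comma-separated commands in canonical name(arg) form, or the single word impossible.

extend(-1), extend(-1)

start: config: θ0=0°, θ1=180°, e=2
[1] after extend(-1): config: θ0=0°, θ1=180°, e=1
[2] after extend(-1): config: θ0=0°, θ1=180°, e=0
no rival 2-sequence matches.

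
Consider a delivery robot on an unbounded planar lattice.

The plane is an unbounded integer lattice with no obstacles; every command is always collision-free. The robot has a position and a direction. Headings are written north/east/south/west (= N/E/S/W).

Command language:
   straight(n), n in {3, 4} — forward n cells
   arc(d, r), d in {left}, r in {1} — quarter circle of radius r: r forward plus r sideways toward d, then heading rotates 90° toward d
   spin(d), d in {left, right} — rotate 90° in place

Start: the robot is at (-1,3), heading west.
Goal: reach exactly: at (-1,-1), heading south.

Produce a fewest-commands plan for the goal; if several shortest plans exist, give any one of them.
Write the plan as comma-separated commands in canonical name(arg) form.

spin(left), straight(4)

initial: at (-1,3), heading west
step 1 (spin(left)): at (-1,3), heading south
step 2 (straight(4)): at (-1,-1), heading south
shorter routes all fall short; 2 is best.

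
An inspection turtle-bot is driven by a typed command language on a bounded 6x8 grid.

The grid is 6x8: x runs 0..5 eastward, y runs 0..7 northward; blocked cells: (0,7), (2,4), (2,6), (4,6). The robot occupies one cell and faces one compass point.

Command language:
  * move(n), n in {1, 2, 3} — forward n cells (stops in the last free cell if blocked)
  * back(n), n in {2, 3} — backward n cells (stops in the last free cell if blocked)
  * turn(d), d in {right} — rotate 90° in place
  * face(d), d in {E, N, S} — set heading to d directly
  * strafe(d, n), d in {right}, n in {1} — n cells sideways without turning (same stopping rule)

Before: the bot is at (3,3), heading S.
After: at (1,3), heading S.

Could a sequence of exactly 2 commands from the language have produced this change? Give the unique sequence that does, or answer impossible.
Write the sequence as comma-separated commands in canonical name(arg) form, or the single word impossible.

key: still facing S at the end — nothing in the sequence rotates
initial: at (3,3), heading S
step 1 (strafe(right, 1)): at (2,3), heading S
step 2 (strafe(right, 1)): at (1,3), heading S
no rival 2-sequence matches.

strafe(right, 1), strafe(right, 1)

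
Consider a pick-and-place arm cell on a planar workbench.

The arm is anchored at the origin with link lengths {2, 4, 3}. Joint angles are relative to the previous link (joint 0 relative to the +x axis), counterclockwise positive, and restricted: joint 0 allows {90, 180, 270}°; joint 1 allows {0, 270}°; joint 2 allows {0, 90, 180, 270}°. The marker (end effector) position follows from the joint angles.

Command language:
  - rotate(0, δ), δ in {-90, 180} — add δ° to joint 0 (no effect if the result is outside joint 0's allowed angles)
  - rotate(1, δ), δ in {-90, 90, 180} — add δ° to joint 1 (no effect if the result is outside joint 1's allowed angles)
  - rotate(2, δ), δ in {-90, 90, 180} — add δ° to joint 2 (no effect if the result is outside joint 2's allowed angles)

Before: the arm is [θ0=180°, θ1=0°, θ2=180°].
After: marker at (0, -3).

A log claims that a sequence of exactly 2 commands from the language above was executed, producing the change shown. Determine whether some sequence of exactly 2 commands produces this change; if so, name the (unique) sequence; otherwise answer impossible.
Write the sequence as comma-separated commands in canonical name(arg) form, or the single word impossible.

key: order matters: swapping rotate(0, -90) and rotate(0, 180) lands elsewhere
start: [θ0=180°, θ1=0°, θ2=180°]
1. rotate(0, -90) → [θ0=90°, θ1=0°, θ2=180°]
2. rotate(0, 180) → [θ0=270°, θ1=0°, θ2=180°]
no rival 2-sequence matches.

rotate(0, -90), rotate(0, 180)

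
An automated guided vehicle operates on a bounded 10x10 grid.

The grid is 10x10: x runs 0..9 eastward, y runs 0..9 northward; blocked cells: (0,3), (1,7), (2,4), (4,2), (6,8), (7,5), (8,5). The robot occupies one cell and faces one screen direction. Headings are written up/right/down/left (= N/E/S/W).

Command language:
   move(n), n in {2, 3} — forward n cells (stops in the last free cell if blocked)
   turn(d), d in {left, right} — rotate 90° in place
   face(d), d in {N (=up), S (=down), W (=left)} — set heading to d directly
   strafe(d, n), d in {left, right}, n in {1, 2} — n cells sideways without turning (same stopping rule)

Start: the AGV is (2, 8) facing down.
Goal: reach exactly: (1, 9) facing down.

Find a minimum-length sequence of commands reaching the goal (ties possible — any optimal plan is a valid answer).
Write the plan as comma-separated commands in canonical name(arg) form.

strafe(right, 1), turn(right), strafe(right, 2), face(S)

begin: (2, 8) facing down
step 1 (strafe(right, 1)): (1, 8) facing down
step 2 (turn(right)): (1, 8) facing left
step 3 (strafe(right, 2)): (1, 9) facing left
step 4 (face(S)): (1, 9) facing down
minimal: 4 command(s), checked below 4.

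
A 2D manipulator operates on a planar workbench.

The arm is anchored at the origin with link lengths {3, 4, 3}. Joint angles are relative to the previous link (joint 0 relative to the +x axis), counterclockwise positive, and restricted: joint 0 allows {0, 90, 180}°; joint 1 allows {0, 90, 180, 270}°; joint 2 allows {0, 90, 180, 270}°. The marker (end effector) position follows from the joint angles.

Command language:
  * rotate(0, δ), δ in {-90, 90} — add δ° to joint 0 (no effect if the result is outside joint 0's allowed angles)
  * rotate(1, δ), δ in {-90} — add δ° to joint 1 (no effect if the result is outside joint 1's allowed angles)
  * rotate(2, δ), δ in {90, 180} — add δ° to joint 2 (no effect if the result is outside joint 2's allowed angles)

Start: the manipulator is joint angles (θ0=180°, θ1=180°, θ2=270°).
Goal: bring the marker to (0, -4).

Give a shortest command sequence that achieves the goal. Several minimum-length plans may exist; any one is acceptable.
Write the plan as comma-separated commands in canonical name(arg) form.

rotate(2, 180), rotate(1, -90)

from: joint angles (θ0=180°, θ1=180°, θ2=270°)
1. rotate(2, 180) → joint angles (θ0=180°, θ1=180°, θ2=90°)
2. rotate(1, -90) → joint angles (θ0=180°, θ1=90°, θ2=90°)
shorter routes all fall short; 2 is best.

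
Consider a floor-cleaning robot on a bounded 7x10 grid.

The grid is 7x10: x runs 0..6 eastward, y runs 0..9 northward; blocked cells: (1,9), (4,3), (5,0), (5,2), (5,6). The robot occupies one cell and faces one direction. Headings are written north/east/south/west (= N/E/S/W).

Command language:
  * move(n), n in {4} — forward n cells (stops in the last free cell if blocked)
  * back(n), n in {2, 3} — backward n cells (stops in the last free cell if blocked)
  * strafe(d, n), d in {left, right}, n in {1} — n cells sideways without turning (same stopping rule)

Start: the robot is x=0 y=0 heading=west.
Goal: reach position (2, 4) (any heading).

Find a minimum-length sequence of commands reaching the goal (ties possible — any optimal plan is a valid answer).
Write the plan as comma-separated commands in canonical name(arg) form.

strafe(right, 1), strafe(right, 1), strafe(right, 1), strafe(right, 1), back(2)

begin: x=0 y=0 heading=west
step 1 (strafe(right, 1)): x=0 y=1 heading=west
step 2 (strafe(right, 1)): x=0 y=2 heading=west
step 3 (strafe(right, 1)): x=0 y=3 heading=west
step 4 (strafe(right, 1)): x=0 y=4 heading=west
step 5 (back(2)): x=2 y=4 heading=west
nothing shorter than 5 reaches the goal.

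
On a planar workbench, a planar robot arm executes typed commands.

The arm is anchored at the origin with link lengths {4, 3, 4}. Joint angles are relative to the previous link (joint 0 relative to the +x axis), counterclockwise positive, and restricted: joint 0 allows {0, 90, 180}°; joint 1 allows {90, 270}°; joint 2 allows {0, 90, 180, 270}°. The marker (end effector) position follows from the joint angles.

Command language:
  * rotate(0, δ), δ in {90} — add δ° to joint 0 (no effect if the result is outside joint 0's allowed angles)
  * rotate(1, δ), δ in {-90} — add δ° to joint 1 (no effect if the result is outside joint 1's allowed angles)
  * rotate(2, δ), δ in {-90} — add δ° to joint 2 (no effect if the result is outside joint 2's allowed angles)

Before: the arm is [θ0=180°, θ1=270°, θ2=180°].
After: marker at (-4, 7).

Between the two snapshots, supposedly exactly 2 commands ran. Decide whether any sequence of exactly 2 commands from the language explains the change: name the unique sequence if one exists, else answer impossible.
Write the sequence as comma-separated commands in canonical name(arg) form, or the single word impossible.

from: [θ0=180°, θ1=270°, θ2=180°]
1. rotate(2, -90) → [θ0=180°, θ1=270°, θ2=90°]
2. rotate(2, -90) → [θ0=180°, θ1=270°, θ2=0°]
uniquely the one of 9 2-step routes that fits.

rotate(2, -90), rotate(2, -90)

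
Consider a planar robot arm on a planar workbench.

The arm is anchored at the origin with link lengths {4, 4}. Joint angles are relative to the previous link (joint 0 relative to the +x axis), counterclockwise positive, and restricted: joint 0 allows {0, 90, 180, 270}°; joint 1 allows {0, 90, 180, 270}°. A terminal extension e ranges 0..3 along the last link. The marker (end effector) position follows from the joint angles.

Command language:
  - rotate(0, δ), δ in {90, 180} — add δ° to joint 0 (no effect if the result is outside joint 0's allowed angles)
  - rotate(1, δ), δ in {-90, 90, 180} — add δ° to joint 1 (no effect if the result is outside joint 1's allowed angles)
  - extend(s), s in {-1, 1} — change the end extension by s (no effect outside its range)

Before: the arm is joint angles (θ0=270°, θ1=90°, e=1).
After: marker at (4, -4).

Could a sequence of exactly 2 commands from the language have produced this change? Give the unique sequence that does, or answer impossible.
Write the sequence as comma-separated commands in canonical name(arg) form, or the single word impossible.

extend(-1), extend(-1)

initial: joint angles (θ0=270°, θ1=90°, e=1)
1. extend(-1) → joint angles (θ0=270°, θ1=90°, e=0)
2. extend(-1) → joint angles (θ0=270°, θ1=90°, e=0)
no other 2-command option fits: unique.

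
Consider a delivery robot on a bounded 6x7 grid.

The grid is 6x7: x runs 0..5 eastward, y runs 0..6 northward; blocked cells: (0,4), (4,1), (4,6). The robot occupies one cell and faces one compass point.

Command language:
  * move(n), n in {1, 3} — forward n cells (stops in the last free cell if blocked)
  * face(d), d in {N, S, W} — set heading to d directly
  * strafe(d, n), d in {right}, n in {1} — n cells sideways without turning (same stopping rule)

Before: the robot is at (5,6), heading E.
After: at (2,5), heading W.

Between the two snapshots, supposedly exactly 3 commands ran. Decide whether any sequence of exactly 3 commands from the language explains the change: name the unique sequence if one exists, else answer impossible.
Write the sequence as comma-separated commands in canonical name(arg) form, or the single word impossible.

strafe(right, 1), face(W), move(3)

key: order matters: swapping strafe(right, 1) and move(3) lands elsewhere
begin: at (5,6), heading E
[1] after strafe(right, 1): at (5,5), heading E
[2] after face(W): at (5,5), heading W
[3] after move(3): at (2,5), heading W
no other 3-command option fits: unique.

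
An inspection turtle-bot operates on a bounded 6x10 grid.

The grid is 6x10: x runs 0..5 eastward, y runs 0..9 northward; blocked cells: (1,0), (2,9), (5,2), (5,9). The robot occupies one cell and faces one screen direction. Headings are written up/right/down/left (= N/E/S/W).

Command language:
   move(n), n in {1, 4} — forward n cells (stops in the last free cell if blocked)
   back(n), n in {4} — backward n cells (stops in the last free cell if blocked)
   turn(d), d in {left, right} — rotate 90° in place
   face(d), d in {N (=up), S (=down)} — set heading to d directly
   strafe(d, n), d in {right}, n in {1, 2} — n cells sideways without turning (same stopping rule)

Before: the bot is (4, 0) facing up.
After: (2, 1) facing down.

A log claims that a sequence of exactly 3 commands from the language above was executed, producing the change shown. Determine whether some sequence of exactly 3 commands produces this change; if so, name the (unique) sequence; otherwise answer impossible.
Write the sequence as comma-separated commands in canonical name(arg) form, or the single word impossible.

move(1), face(S), strafe(right, 2)

key: order matters: swapping move(1) and strafe(right, 2) lands elsewhere
from: (4, 0) facing up
1. move(1) → (4, 1) facing up
2. face(S) → (4, 1) facing down
3. strafe(right, 2) → (2, 1) facing down
no other 3-command option fits: unique.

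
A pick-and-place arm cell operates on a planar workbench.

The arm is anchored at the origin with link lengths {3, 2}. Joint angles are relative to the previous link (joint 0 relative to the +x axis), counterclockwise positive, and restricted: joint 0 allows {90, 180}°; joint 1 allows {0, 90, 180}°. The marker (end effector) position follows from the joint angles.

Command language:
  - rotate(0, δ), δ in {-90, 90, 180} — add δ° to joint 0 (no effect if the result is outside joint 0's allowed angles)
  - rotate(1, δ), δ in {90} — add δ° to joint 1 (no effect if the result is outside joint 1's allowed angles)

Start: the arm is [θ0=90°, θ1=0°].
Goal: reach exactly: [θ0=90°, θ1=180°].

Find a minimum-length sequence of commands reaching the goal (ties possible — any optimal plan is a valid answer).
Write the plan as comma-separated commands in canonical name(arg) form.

rotate(1, 90), rotate(1, 90)

begin: [θ0=90°, θ1=0°]
t=1 rotate(1, 90) ⇒ [θ0=90°, θ1=90°]
t=2 rotate(1, 90) ⇒ [θ0=90°, θ1=180°]
minimal: 2 command(s), checked below 2.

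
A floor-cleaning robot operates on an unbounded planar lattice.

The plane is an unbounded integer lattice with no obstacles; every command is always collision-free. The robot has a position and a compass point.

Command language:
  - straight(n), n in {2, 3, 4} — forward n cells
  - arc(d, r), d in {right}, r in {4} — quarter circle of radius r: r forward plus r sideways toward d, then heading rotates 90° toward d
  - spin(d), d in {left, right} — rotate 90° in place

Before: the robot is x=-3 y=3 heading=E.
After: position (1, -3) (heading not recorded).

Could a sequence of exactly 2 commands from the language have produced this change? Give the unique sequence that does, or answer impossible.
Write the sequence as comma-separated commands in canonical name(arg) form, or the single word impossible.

arc(right, 4), straight(2)

key: running straight(2) before arc(right, 4) would end elsewhere — order is forced
initial: x=-3 y=3 heading=E
1. arc(right, 4) → x=1 y=-1 heading=S
2. straight(2) → x=1 y=-3 heading=S
all 36 alternatives checked — unique.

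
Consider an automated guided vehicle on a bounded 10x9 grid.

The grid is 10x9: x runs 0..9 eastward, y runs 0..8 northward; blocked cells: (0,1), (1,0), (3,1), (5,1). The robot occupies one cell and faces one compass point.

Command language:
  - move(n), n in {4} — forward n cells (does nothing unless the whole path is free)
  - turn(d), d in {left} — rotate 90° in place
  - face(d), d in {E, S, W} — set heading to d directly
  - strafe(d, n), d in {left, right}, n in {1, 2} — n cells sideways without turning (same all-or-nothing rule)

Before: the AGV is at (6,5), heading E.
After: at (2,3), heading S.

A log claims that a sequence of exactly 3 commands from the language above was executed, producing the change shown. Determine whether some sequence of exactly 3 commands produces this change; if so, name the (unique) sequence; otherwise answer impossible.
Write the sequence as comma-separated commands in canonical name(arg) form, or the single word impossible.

checked all 3-command options: none fits.

impossible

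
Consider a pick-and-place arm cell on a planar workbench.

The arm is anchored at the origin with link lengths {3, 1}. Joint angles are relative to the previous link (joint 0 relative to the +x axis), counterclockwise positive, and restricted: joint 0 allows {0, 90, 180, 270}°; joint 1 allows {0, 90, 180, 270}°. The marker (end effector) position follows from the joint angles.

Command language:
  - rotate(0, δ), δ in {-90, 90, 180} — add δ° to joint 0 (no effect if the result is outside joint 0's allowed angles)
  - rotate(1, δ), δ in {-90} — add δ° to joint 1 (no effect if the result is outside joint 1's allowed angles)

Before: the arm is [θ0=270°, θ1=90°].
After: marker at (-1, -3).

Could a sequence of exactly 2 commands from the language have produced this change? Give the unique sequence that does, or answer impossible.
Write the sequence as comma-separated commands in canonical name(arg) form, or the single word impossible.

rotate(1, -90), rotate(1, -90)

begin: [θ0=270°, θ1=90°]
step 1 (rotate(1, -90)): [θ0=270°, θ1=0°]
step 2 (rotate(1, -90)): [θ0=270°, θ1=270°]
no rival 2-sequence matches.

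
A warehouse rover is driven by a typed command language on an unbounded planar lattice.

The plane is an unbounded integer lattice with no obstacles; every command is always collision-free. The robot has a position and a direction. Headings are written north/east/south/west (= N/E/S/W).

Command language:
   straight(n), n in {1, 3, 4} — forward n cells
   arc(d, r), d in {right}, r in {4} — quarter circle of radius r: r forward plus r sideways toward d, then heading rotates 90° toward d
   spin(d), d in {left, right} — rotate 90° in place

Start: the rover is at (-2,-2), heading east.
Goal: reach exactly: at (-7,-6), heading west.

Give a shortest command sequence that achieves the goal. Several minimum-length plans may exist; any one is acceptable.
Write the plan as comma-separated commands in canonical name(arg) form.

spin(right), arc(right, 4), straight(1)

t0: at (-2,-2), heading east
t=1 spin(right) ⇒ at (-2,-2), heading south
t=2 arc(right, 4) ⇒ at (-6,-6), heading west
t=3 straight(1) ⇒ at (-7,-6), heading west
shorter routes all fall short; 3 is best.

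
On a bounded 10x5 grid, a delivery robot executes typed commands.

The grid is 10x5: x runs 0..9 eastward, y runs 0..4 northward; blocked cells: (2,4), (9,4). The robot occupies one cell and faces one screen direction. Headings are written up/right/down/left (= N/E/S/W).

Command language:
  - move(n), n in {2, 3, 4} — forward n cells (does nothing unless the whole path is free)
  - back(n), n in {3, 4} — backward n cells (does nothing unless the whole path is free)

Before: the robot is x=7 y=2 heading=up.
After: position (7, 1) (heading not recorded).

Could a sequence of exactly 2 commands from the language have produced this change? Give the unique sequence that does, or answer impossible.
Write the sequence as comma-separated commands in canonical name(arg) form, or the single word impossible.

move(2), back(3)

key: order matters: swapping move(2) and back(3) lands elsewhere
begin: x=7 y=2 heading=up
step 1 (move(2)): x=7 y=4 heading=up
step 2 (back(3)): x=7 y=1 heading=up
no rival 2-sequence matches.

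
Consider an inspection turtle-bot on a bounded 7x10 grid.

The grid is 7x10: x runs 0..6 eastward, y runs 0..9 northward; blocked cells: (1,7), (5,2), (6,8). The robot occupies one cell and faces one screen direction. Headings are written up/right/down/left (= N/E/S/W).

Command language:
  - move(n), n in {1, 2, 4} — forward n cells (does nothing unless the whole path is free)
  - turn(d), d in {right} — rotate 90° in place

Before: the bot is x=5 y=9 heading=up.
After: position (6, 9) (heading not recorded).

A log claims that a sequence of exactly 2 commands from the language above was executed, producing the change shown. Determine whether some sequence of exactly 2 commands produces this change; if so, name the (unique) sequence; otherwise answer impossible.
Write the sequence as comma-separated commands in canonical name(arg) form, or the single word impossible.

key: order matters: swapping turn(right) and move(1) lands elsewhere
from: x=5 y=9 heading=up
[1] after turn(right): x=5 y=9 heading=right
[2] after move(1): x=6 y=9 heading=right
uniquely the one of 16 2-step routes that fits.

turn(right), move(1)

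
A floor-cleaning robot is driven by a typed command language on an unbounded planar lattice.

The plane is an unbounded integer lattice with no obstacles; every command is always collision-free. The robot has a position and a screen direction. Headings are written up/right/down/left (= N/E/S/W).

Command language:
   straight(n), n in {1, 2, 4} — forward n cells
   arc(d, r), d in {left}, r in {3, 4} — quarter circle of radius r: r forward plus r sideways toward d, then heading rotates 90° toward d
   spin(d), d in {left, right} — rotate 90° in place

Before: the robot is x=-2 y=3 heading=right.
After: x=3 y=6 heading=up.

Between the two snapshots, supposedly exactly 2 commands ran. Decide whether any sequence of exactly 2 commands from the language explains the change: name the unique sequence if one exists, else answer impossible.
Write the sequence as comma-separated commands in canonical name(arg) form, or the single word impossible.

key: running arc(left, 3) before straight(2) would end elsewhere — order is forced
t0: x=-2 y=3 heading=right
step 1 (straight(2)): x=0 y=3 heading=right
step 2 (arc(left, 3)): x=3 y=6 heading=up
uniquely the one of 49 2-step routes that fits.

straight(2), arc(left, 3)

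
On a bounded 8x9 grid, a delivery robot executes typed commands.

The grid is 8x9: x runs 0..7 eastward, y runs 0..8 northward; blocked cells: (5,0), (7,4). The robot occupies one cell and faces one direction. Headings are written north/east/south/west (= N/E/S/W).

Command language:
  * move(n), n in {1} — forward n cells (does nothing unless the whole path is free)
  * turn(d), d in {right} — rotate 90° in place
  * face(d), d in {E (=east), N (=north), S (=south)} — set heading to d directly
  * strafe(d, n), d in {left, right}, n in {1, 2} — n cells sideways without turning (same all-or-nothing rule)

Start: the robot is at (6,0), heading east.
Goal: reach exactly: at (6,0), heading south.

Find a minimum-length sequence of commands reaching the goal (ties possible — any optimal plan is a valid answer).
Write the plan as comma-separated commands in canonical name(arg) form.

turn(right)

begin: at (6,0), heading east
step 1 (turn(right)): at (6,0), heading south
shorter routes all fall short; 1 is best.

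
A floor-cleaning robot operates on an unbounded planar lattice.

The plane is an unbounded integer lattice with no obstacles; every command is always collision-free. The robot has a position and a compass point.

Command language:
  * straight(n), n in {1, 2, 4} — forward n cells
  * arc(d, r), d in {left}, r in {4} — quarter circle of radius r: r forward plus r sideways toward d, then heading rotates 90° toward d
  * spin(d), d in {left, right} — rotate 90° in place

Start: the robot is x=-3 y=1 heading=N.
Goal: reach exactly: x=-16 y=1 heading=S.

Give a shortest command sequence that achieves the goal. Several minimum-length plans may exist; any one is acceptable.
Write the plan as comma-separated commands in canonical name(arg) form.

arc(left, 4), straight(4), straight(1), arc(left, 4)

initial: x=-3 y=1 heading=N
1. arc(left, 4) → x=-7 y=5 heading=W
2. straight(4) → x=-11 y=5 heading=W
3. straight(1) → x=-12 y=5 heading=W
4. arc(left, 4) → x=-16 y=1 heading=S
minimal: 4 command(s), checked below 4.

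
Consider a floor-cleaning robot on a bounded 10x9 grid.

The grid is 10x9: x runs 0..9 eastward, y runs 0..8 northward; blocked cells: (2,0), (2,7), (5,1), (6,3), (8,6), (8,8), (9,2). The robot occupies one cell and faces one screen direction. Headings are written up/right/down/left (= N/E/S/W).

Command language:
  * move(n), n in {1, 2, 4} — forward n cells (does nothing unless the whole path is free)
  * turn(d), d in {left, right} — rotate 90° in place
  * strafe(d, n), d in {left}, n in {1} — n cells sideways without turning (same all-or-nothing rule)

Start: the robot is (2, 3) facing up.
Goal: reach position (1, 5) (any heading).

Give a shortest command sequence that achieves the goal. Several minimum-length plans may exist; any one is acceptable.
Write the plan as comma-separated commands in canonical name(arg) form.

strafe(left, 1), move(2)

from: (2, 3) facing up
t=1 strafe(left, 1) ⇒ (1, 3) facing up
t=2 move(2) ⇒ (1, 5) facing up
minimal: 2 command(s), checked below 2.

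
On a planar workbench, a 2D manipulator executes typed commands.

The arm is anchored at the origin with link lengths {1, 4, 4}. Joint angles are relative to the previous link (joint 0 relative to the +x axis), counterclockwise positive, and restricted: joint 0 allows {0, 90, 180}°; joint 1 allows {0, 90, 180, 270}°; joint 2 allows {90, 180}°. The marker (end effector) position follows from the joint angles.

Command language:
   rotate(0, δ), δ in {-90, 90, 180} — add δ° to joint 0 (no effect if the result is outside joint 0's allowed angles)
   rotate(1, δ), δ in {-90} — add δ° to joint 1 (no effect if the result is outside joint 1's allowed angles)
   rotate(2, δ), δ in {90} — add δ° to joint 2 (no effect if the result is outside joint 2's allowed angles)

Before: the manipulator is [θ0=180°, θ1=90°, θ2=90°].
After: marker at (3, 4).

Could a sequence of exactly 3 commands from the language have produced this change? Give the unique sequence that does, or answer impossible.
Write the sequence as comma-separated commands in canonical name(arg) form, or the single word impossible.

rotate(1, -90), rotate(1, -90), rotate(1, -90)

from: [θ0=180°, θ1=90°, θ2=90°]
step 1 (rotate(1, -90)): [θ0=180°, θ1=0°, θ2=90°]
step 2 (rotate(1, -90)): [θ0=180°, θ1=270°, θ2=90°]
step 3 (rotate(1, -90)): [θ0=180°, θ1=180°, θ2=90°]
uniquely the one of 125 3-step routes that fits.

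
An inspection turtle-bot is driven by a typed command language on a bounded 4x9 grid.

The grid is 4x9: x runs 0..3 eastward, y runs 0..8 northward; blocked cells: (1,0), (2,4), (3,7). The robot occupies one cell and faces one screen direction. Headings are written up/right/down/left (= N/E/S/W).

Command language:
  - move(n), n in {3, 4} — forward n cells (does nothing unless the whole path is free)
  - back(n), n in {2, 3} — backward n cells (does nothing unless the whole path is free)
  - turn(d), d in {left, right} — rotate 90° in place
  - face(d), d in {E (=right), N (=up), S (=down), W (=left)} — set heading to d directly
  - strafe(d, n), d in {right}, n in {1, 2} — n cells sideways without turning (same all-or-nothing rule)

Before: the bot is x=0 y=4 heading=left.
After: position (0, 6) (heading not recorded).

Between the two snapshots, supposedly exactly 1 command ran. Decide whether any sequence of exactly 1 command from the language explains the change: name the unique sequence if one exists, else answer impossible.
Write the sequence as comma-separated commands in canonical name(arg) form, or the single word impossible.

initial: x=0 y=4 heading=left
t=1 strafe(right, 2) ⇒ x=0 y=6 heading=left
all 12 alternatives checked — unique.

strafe(right, 2)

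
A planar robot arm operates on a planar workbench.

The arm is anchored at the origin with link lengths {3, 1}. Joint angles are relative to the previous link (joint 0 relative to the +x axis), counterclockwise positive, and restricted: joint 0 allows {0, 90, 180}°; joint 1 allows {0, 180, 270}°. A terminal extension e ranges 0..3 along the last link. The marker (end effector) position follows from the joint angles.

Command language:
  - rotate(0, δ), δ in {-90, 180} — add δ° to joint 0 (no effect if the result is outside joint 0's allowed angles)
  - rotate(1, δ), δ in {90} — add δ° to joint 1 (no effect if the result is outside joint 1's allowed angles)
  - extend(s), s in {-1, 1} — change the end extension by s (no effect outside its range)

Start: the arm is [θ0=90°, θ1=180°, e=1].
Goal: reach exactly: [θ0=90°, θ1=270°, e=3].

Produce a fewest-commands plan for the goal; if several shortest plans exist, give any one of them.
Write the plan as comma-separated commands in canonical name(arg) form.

initial: [θ0=90°, θ1=180°, e=1]
step 1 (rotate(1, 90)): [θ0=90°, θ1=270°, e=1]
step 2 (extend(1)): [θ0=90°, θ1=270°, e=2]
step 3 (extend(1)): [θ0=90°, θ1=270°, e=3]
shorter routes all fall short; 3 is best.

rotate(1, 90), extend(1), extend(1)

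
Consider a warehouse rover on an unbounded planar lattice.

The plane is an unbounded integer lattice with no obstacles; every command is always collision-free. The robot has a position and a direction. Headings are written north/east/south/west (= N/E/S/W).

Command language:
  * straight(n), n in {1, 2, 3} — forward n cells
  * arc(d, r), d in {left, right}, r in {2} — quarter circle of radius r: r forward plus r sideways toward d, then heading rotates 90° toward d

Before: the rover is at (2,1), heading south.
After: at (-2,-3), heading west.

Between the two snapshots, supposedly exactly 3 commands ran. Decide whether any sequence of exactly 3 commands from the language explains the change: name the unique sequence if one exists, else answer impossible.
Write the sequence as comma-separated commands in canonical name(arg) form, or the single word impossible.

straight(2), arc(right, 2), straight(2)

key: cell and facing (now W) both changed — the 3 commands mix motion and turning
initial: at (2,1), heading south
step 1 (straight(2)): at (2,-1), heading south
step 2 (arc(right, 2)): at (0,-3), heading west
step 3 (straight(2)): at (-2,-3), heading west
no rival 3-sequence matches.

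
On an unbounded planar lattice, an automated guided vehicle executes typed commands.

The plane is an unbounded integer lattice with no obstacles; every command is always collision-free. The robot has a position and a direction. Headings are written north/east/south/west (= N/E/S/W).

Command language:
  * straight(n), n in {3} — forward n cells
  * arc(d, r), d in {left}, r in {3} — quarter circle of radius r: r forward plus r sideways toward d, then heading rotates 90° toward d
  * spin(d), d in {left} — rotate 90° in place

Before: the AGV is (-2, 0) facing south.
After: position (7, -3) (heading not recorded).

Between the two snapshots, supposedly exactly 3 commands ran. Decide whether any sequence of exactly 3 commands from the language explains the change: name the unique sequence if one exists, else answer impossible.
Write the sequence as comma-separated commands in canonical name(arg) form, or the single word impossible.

key: order matters: swapping arc(left, 3) and straight(3) lands elsewhere
t0: (-2, 0) facing south
t=1 arc(left, 3) ⇒ (1, -3) facing east
t=2 straight(3) ⇒ (4, -3) facing east
t=3 straight(3) ⇒ (7, -3) facing east
no other 3-command option fits: unique.

arc(left, 3), straight(3), straight(3)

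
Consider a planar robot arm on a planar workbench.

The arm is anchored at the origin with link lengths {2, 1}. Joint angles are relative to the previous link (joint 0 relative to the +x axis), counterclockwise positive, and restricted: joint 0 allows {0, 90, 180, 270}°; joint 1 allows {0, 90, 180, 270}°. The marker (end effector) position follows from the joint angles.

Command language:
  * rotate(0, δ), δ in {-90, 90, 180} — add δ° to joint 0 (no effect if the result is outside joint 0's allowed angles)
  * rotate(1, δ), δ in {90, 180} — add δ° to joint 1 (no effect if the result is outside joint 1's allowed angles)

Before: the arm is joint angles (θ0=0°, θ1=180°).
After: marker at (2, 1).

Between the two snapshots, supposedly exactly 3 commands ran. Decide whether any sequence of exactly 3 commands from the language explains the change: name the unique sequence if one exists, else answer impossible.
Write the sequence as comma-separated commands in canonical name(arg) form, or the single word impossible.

rotate(1, 90), rotate(1, 90), rotate(1, 90)

initial: joint angles (θ0=0°, θ1=180°)
1. rotate(1, 90) → joint angles (θ0=0°, θ1=270°)
2. rotate(1, 90) → joint angles (θ0=0°, θ1=0°)
3. rotate(1, 90) → joint angles (θ0=0°, θ1=90°)
no rival 3-sequence matches.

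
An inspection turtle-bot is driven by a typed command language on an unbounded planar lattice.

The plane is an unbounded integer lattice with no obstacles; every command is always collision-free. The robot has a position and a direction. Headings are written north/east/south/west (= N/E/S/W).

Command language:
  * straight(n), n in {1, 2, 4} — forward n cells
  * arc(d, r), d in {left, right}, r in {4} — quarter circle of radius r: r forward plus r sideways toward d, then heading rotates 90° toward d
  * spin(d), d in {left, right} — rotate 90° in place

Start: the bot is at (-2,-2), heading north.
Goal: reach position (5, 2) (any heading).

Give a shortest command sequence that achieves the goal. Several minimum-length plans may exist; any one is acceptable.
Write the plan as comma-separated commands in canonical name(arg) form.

t0: at (-2,-2), heading north
step 1 (arc(right, 4)): at (2,2), heading east
step 2 (straight(1)): at (3,2), heading east
step 3 (straight(2)): at (5,2), heading east
shorter routes all fall short; 3 is best.

arc(right, 4), straight(1), straight(2)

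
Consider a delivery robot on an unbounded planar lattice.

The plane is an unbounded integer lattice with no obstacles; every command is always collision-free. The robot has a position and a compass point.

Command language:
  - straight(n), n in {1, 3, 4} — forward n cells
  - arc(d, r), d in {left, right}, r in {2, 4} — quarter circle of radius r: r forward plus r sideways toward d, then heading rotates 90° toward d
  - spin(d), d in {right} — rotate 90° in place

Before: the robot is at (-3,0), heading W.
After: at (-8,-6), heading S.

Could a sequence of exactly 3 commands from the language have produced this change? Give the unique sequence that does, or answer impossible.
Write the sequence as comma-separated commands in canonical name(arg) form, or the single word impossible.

key: cell and facing (now S) both changed — the 3 commands mix motion and turning
t0: at (-3,0), heading W
t=1 straight(3) ⇒ at (-6,0), heading W
t=2 arc(left, 2) ⇒ at (-8,-2), heading S
t=3 straight(4) ⇒ at (-8,-6), heading S
no rival 3-sequence matches.

straight(3), arc(left, 2), straight(4)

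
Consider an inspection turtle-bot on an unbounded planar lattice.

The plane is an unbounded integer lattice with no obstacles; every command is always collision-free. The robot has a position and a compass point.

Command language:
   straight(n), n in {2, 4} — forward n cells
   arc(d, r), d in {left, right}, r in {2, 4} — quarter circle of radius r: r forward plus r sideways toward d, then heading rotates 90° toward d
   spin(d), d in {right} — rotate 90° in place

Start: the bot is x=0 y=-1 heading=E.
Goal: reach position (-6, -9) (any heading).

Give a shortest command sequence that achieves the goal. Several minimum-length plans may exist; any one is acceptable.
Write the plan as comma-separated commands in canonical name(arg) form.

straight(2), spin(right), arc(right, 4), arc(left, 4)

start: x=0 y=-1 heading=E
t=1 straight(2) ⇒ x=2 y=-1 heading=E
t=2 spin(right) ⇒ x=2 y=-1 heading=S
t=3 arc(right, 4) ⇒ x=-2 y=-5 heading=W
t=4 arc(left, 4) ⇒ x=-6 y=-9 heading=S
minimal: 4 command(s), checked below 4.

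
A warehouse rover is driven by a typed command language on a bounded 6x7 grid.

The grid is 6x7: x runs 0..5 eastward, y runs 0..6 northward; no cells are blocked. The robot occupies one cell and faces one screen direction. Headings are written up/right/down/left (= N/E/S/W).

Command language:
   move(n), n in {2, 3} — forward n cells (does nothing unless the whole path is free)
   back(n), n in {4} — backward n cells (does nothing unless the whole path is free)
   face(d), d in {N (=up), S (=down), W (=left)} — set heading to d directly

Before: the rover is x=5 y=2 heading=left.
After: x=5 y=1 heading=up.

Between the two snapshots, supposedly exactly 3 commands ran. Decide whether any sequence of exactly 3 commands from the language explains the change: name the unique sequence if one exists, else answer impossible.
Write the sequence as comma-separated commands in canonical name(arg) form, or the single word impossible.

key: cell and facing (now N) both changed — the 3 commands mix motion and turning
start: x=5 y=2 heading=left
[1] after face(N): x=5 y=2 heading=up
[2] after move(3): x=5 y=5 heading=up
[3] after back(4): x=5 y=1 heading=up
all 216 alternatives checked — unique.

face(N), move(3), back(4)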